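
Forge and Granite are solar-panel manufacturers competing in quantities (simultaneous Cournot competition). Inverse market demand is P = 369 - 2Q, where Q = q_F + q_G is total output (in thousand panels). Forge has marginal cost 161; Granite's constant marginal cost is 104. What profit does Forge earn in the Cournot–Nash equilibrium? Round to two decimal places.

1266.72

Forge's profit: π_F = (369 - 2Q)q_F - (161q_F). Setting ∂π_F/∂q_F = 0: 208 - 4q_F - 2(q_G) = 0.
Granite's profit: π_G = (369 - 2Q)q_G - (104q_G). Setting ∂π_G/∂q_G = 0: 265 - 4q_G - 2(q_F) = 0.
Best responses: q_F = (208 - 2q_G)/4, q_G = (265 - 2q_F)/4.
Solving the pair: q_F = 151/6, q_G = 161/3.
Price P = 369 - 2·(473/6) = 634/3.
Forge's profit: (634/3 - 161)·(151/6) = 1266.7222.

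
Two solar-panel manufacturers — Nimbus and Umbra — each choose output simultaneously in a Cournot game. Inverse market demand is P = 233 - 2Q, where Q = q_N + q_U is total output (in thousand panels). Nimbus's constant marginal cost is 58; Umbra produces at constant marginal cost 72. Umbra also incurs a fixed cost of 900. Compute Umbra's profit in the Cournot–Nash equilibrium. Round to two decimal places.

Nimbus's profit: π_N = (233 - 2Q)q_N - (58q_N). Setting ∂π_N/∂q_N = 0: 175 - 4q_N - 2(q_U) = 0.
Umbra's profit: π_U = (233 - 2Q)q_U - (72q_U). Setting ∂π_U/∂q_U = 0: 161 - 4q_U - 2(q_N) = 0.
Rearranging gives the reaction functions q_N = (175 - 2q_U)/4 and q_U = (161 - 2q_N)/4.
Substituting one into the other gives q_N = 63/2 and q_U = 49/2.
Price P = 233 - 2·56 = 121.
Umbra's profit: (121 - 72)·(49/2) - 900 = 601/2.

300.50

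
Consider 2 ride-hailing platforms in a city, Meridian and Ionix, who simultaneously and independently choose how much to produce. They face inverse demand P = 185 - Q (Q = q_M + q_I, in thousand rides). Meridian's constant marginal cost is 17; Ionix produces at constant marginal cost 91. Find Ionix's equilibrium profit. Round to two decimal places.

44.44

Meridian's profit: π_M = (185 - Q)q_M - (17q_M). Setting ∂π_M/∂q_M = 0: 168 - 2q_M - (q_I) = 0.
Ionix's profit: π_I = (185 - Q)q_I - (91q_I). Setting ∂π_I/∂q_I = 0: 94 - 2q_I - (q_M) = 0.
Rearranging gives the reaction functions q_M = (168 - q_I)/2 and q_I = (94 - q_M)/2.
Solving the pair: q_M = 242/3, q_I = 20/3.
Price P = 185 - 262/3 = 293/3.
Ionix's profit: (293/3 - 91)·(20/3) = 400/9.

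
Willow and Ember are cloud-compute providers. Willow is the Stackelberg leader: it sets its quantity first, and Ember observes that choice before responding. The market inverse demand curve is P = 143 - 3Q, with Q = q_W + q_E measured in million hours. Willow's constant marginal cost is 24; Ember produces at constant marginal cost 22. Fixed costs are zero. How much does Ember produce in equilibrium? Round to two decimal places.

Solve by backward induction. Given q_W, the follower Ember maximises π_E = (143 - 3q_W - 3q_E)q_E - 22q_E.
Setting the follower's marginal profit to zero, 121 - 3q_W - 6q_E = 0, i.e. q_E = (121 - 3q_W)/6.
Willow substitutes q_E(q_W) into its own profit: π_W = q_W(143 - 3q_W - (121 - 3q_W)/2) - 24q_W = (165/2 - (3/2)q_W)q_W - 24q_W.
The leader's first-order condition 117/2 - 3q_W = 0 yields q_W = 39/2.
Then q_E = (121 - 3·(39/2))/6 = 125/12.

10.42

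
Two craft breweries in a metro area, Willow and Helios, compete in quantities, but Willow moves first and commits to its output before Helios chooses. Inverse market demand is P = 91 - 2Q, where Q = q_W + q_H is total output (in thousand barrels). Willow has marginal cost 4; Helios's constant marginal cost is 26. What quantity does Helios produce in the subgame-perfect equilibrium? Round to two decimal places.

Solve by backward induction. Given q_W, the follower Helios maximises π_H = (91 - 2q_W - 2q_H)q_H - 26q_H.
Setting the follower's marginal profit to zero, 65 - 2q_W - 4q_H = 0, i.e. q_H = (65 - 2q_W)/4.
Willow substitutes q_H(q_W) into its own profit: π_W = q_W(91 - 2q_W - (65 - 2q_W)/2) - 4q_W = (117/2 - q_W)q_W - 4q_W.
Maximising: ∂π_W/∂q_W = 109/2 - 2q_W = 0, giving q_W = 109/4.
Then q_H = (65 - 2·(109/4))/4 = 21/8.

2.63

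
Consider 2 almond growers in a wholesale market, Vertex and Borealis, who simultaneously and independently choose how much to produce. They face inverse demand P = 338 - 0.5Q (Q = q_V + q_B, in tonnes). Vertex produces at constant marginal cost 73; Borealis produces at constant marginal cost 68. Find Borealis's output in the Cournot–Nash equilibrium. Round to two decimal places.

Vertex's profit: π_V = (338 - 0.5Q)q_V - (73q_V). Setting ∂π_V/∂q_V = 0: 265 - q_V - (1/2)(q_B) = 0.
Borealis's first-order condition: 270 - q_B - (1/2)(q_V) = 0.
Rearranging gives the reaction functions q_V = (265 - (1/2)q_B) and q_B = (270 - (1/2)q_V).
Solving the pair: q_V = 520/3, q_B = 550/3.

183.33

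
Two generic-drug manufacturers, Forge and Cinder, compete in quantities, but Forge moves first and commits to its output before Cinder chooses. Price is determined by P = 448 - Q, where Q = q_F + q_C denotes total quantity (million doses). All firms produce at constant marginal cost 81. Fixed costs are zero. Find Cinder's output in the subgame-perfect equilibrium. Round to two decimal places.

The follower Cinder best-responds to any q_F: π_C = (448 - Q)q_C - 81q_C.
Setting the follower's marginal profit to zero, 367 - q_F - 2q_C = 0, i.e. q_C = (367 - q_F)/2.
The leader anticipates this reaction. Substituting into P = 448 - Q gives P = 529/2 - (1/2)q_F, so π_F = (529/2 - (1/2)q_F)q_F - 81q_F.
Leader FOC: 367/2 - q_F = 0, so q_F = 367/2.
Then q_C = (367 - 367/2)/2 = 367/4.

91.75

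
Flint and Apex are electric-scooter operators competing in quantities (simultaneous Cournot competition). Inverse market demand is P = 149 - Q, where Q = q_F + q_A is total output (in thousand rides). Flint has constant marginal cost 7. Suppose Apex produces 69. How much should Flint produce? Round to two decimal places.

With the rival's output fixed at 69, Flint's profit is π_F = (149 - 69 - q_F)q_F - (7q_F) = (80 - q_F)q_F - (7q_F).
∂π_F/∂q_F = 73 - 2q_F = 0, so q_F = 73/2.

36.50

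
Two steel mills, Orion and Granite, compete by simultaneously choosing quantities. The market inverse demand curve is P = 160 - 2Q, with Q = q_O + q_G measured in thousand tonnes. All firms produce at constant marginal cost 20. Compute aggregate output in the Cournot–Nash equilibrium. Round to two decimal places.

Each firm earns π_i = (160 - 2Q)q_i - 20q_i.
First-order condition (treating rivals' output as given): 140 - 4q_i - 2q_j = 0.
By symmetry each firm produces the same amount; substituting q_j = q_i yields q_i = 140/6 = 70/3.
Total output Q = 70/3 + 70/3 = 140/3.

46.67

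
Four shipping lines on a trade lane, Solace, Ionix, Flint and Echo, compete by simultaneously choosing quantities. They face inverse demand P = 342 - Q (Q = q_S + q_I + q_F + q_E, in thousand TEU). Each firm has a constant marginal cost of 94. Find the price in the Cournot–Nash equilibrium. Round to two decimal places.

143.60

Each firm earns π_i = (342 - Q)q_i - 94q_i.
First-order condition (treating rivals' output as given): 248 - 2q_i - Σ_{j≠i} q_j = 0.
By symmetry each firm produces the same amount; substituting Σ_{j≠i} q_j = 3q_i yields q_i = 248/5.
Total output Q = 992/5, so price P = 342 - 992/5 = 718/5.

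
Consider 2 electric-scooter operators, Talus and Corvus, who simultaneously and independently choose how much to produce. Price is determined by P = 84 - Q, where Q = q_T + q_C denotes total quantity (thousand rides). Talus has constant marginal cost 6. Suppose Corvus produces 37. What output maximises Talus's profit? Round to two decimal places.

20.50

With the rival's output fixed at 37, Talus's profit is π_T = (84 - 37 - q_T)q_T - (6q_T) = (47 - q_T)q_T - (6q_T).
∂π_T/∂q_T = 41 - 2q_T = 0, so q_T = 41/2.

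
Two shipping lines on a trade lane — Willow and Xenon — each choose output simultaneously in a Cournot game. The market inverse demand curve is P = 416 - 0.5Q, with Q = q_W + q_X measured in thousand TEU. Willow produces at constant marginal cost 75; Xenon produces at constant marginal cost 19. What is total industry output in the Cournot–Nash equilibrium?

492

Willow's profit: π_W = (416 - 0.5Q)q_W - (75q_W). Setting ∂π_W/∂q_W = 0: 341 - q_W - (1/2)(q_X) = 0.
Xenon's first-order condition: 397 - q_X - (1/2)(q_W) = 0.
Rearranging gives the reaction functions q_W = (341 - (1/2)q_X) and q_X = (397 - (1/2)q_W).
Solving the pair: q_W = 190, q_X = 302.
Total output Q = 190 + 302 = 492.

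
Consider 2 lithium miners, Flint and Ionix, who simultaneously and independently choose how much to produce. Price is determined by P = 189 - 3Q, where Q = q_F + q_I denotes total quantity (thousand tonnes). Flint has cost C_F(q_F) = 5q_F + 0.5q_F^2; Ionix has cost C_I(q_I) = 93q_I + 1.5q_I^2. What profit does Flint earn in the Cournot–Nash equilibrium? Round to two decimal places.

Flint's profit: π_F = (189 - 3Q)q_F - (5q_F + (1/2)q_F²). Setting ∂π_F/∂q_F = 0: 184 - 7q_F - 3(q_I) = 0.
Ionix's first-order condition: 96 - 9q_I - 3(q_F) = 0.
Best responses: q_F = (184 - 3q_I)/7, q_I = (96 - 3q_F)/9.
Substituting one into the other gives q_F = 76/3 and q_I = 20/9.
Price P = 189 - 3·(248/9) = 319/3.
Flint's profit: (319/3)·(76/3) - 5·(76/3) - (1/2)(76/3)² = 2246.2222.

2246.22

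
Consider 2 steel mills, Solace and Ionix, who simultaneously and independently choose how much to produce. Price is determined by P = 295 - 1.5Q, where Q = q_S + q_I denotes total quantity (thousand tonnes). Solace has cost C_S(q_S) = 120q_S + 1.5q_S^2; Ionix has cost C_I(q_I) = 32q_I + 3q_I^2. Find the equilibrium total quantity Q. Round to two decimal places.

Solace's profit: π_S = (295 - 1.5Q)q_S - (120q_S + (3/2)q_S²). Setting ∂π_S/∂q_S = 0: 175 - 6q_S - (3/2)(q_I) = 0.
Ionix's profit: π_I = (295 - 1.5Q)q_I - (32q_I + 3q_I²). Setting ∂π_I/∂q_I = 0: 263 - 9q_I - (3/2)(q_S) = 0.
So q_S = (175 - (3/2)q_I)/6 and q_I = (263 - (3/2)q_S)/9.
Solving the pair: q_S = 1574/69, q_I = 1754/69.
Total output Q = 1574/69 + 1754/69 = 48.2319.

48.23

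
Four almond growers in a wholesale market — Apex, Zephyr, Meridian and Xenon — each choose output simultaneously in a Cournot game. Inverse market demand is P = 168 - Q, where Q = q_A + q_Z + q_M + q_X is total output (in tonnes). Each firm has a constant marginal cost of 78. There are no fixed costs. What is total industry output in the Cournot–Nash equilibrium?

A representative firm's profit is π_i = q_i(168 - Q) - 78q_i.
First-order condition (treating rivals' output as given): 90 - 2q_i - Σ_{j≠i} q_j = 0.
With identical firms every q_j equals q_i, so Σ_{j≠i} q_j = 3q_i and 90 = 5q_i, giving q_i = 18.
Total output Q = 18 + 18 + 18 + 18 = 72.

72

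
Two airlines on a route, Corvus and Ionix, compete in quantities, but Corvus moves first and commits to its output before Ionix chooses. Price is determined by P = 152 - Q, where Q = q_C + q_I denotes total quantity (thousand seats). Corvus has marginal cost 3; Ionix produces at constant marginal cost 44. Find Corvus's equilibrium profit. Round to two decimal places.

Solve by backward induction. Given q_C, the follower Ionix maximises π_I = (152 - q_C - q_I)q_I - 44q_I.
∂π_I/∂q_I = 108 - q_C - 2q_I = 0 gives the reaction function q_I = (108 - q_C)/2.
The leader anticipates this reaction. Substituting into P = 152 - Q gives P = 98 - (1/2)q_C, so π_C = (98 - (1/2)q_C)q_C - 3q_C.
Maximising: ∂π_C/∂q_C = 95 - q_C = 0, giving q_C = 95.
Then q_I = (108 - 95)/2 = 13/2.
Price P = 152 - 203/2 = 101/2.
Corvus's profit: (101/2 - 3)·95 = 4512.5000.

4512.50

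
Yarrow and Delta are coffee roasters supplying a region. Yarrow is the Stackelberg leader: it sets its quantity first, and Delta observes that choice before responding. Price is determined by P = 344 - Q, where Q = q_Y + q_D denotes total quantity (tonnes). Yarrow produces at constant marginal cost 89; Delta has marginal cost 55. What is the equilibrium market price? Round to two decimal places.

The follower Delta best-responds to any q_Y: π_D = (344 - Q)q_D - 55q_D.
Follower FOC: 289 - q_Y - 2q_D = 0, so q_D(q_Y) = (289 - q_Y)/2.
The leader anticipates this reaction. Substituting into P = 344 - Q gives P = 399/2 - (1/2)q_Y, so π_Y = (399/2 - (1/2)q_Y)q_Y - 89q_Y.
Leader FOC: 221/2 - q_Y = 0, so q_Y = 221/2.
Then q_D = (289 - 221/2)/2 = 357/4.
Total output Q = 799/4, so price P = 344 - 799/4 = 577/4.

144.25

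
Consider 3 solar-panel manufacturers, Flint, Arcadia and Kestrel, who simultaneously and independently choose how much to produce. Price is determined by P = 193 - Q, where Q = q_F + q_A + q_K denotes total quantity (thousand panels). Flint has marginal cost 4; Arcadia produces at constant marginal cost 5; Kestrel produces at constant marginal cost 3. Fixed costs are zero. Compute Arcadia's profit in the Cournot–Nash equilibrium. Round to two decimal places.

2139.06

Flint's profit: π_F = (193 - Q)q_F - (4q_F). Setting ∂π_F/∂q_F = 0: 189 - 2q_F - (q_A + q_K) = 0.
Arcadia's profit: π_A = (193 - Q)q_A - (5q_A). Setting ∂π_A/∂q_A = 0: 188 - 2q_A - (q_F + q_K) = 0.
Kestrel's first-order condition: 190 - 2q_K - (q_F + q_A) = 0.
Summing all 3 equations gives 567 − 4Q = 0, hence Q = 567/4.
Back-substituting: q_F = (189 − 567/4) = 189/4, q_A = (188 − 567/4) = 185/4, q_K = (190 − 567/4) = 193/4.
Price P = 193 - 567/4 = 205/4.
Arcadia's profit: (205/4 - 5)·(185/4) = 2139.0625.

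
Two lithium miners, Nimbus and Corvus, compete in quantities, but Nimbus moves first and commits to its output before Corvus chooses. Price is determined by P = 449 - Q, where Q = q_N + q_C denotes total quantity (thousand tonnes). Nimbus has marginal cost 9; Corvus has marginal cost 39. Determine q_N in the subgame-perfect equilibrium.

The follower Corvus best-responds to any q_N: π_C = (449 - Q)q_C - 39q_C.
∂π_C/∂q_C = 410 - q_N - 2q_C = 0 gives the reaction function q_C = (410 - q_N)/2.
Nimbus substitutes q_C(q_N) into its own profit: π_N = q_N(449 - q_N - (410 - q_N)/2) - 9q_N = (244 - (1/2)q_N)q_N - 9q_N.
Maximising: ∂π_N/∂q_N = 235 - q_N = 0, giving q_N = 235.
Then q_C = (410 - 235)/2 = 175/2.

235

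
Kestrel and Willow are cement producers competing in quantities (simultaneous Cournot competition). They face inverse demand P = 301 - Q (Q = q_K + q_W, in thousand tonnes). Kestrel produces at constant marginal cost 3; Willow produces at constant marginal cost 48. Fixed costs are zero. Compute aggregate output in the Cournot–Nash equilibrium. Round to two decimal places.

Kestrel's profit: π_K = (301 - Q)q_K - (3q_K). Setting ∂π_K/∂q_K = 0: 298 - 2q_K - (q_W) = 0.
Willow's profit: π_W = (301 - Q)q_W - (48q_W). Setting ∂π_W/∂q_W = 0: 253 - 2q_W - (q_K) = 0.
Best responses: q_K = (298 - q_W)/2, q_W = (253 - q_K)/2.
Solving the pair: q_K = 343/3, q_W = 208/3.
Total output Q = 343/3 + 208/3 = 551/3.

183.67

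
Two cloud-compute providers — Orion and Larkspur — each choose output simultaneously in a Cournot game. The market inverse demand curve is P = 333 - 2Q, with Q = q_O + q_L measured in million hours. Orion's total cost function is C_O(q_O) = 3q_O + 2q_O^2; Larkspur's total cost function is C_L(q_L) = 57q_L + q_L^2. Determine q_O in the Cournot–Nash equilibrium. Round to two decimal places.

Orion's profit: π_O = (333 - 2Q)q_O - (3q_O + 2q_O²). Setting ∂π_O/∂q_O = 0: 330 - 8q_O - 2(q_L) = 0.
Larkspur's profit: π_L = (333 - 2Q)q_L - (57q_L + q_L²). Setting ∂π_L/∂q_L = 0: 276 - 6q_L - 2(q_O) = 0.
Best responses: q_O = (330 - 2q_L)/8, q_L = (276 - 2q_O)/6.
Substituting one into the other gives q_O = 357/11 and q_L = 387/11.

32.45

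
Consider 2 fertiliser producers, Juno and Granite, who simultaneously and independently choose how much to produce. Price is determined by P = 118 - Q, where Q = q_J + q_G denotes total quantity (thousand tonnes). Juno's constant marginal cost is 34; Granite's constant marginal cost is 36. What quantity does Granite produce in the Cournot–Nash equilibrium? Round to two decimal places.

26.67

Juno's profit: π_J = (118 - Q)q_J - (34q_J). Setting ∂π_J/∂q_J = 0: 84 - 2q_J - (q_G) = 0.
Granite's profit: π_G = (118 - Q)q_G - (36q_G). Setting ∂π_G/∂q_G = 0: 82 - 2q_G - (q_J) = 0.
Best responses: q_J = (84 - q_G)/2, q_G = (82 - q_J)/2.
Substituting one into the other gives q_J = 86/3 and q_G = 80/3.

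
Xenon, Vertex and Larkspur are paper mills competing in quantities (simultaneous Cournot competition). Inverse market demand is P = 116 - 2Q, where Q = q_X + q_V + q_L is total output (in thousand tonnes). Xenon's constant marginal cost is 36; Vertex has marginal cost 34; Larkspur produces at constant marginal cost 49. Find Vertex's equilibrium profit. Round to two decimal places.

306.28

Xenon's profit: π_X = (116 - 2Q)q_X - (36q_X). Setting ∂π_X/∂q_X = 0: 80 - 4q_X - 2(q_V + q_L) = 0.
Vertex's first-order condition: 82 - 4q_V - 2(q_X + q_L) = 0.
Larkspur's profit: π_L = (116 - 2Q)q_L - (49q_L). Setting ∂π_L/∂q_L = 0: 67 - 4q_L - 2(q_X + q_V) = 0.
Adding the 3 first-order conditions: 229 − 8Q = 0, so Q = 229/8.
Back-substituting: q_X = (80 − 229/4)/2 = 91/8, q_V = (82 − 229/4)/2 = 99/8, q_L = (67 − 229/4)/2 = 39/8.
Price P = 116 - 2·(229/8) = 235/4.
Vertex's profit: (235/4 - 34)·(99/8) = 306.2813.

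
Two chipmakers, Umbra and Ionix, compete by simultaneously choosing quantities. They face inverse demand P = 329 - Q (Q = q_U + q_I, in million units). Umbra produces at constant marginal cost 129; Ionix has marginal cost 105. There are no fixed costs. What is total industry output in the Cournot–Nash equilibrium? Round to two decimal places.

141.33

Umbra's profit: π_U = (329 - Q)q_U - (129q_U). Setting ∂π_U/∂q_U = 0: 200 - 2q_U - (q_I) = 0.
Ionix's first-order condition: 224 - 2q_I - (q_U) = 0.
Best responses: q_U = (200 - q_I)/2, q_I = (224 - q_U)/2.
Solving the pair: q_U = 176/3, q_I = 248/3.
Total output Q = 176/3 + 248/3 = 424/3.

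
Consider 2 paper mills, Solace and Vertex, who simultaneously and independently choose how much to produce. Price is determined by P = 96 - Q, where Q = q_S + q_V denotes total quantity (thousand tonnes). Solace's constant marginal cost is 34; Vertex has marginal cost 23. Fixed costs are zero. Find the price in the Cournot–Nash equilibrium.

51

Solace's profit: π_S = (96 - Q)q_S - (34q_S). Setting ∂π_S/∂q_S = 0: 62 - 2q_S - (q_V) = 0.
Vertex's profit: π_V = (96 - Q)q_V - (23q_V). Setting ∂π_V/∂q_V = 0: 73 - 2q_V - (q_S) = 0.
Rearranging gives the reaction functions q_S = (62 - q_V)/2 and q_V = (73 - q_S)/2.
Substituting one into the other gives q_S = 17 and q_V = 28.
Total output Q = 45, so price P = 96 - 45 = 51.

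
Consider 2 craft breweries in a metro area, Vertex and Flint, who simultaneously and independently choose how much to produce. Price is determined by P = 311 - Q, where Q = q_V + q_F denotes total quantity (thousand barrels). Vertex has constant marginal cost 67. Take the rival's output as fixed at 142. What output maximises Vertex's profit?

51

With the rival's output fixed at 142, Vertex's profit is π_V = (311 - 142 - q_V)q_V - (67q_V) = (169 - q_V)q_V - (67q_V).
∂π_V/∂q_V = 102 - 2q_V = 0, so q_V = 51.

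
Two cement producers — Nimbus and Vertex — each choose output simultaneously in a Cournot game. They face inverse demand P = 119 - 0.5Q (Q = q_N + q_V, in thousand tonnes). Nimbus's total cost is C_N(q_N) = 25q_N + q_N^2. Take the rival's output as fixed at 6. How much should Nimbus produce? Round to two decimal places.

30.33

With the rival's output fixed at 6, Nimbus's profit is π_N = (119 - (1/2)·6 - (1/2)q_N)q_N - (25q_N + q_N²) = (116 - (1/2)q_N)q_N - (25q_N + q_N²).
∂π_N/∂q_N = 91 - 3q_N = 0, so q_N = 91/3.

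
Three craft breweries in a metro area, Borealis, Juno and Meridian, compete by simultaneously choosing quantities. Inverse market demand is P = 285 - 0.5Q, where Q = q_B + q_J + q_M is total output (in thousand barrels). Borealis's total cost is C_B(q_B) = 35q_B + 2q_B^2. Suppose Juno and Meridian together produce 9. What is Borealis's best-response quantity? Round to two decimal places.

49.10

With rivals' combined output fixed at 9, Borealis's profit is π_B = (285 - (1/2)·9 - (1/2)q_B)q_B - (35q_B + 2q_B²) = (561/2 - (1/2)q_B)q_B - (35q_B + 2q_B²).
∂π_B/∂q_B = 491/2 - 5q_B = 0, so q_B = 491/10.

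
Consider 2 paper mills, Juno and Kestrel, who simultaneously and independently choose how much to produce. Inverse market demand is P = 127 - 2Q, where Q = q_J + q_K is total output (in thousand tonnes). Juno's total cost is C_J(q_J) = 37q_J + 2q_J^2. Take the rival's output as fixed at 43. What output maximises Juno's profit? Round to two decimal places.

With the rival's output fixed at 43, Juno's profit is π_J = (127 - 2·43 - 2q_J)q_J - (37q_J + 2q_J²) = (41 - 2q_J)q_J - (37q_J + 2q_J²).
∂π_J/∂q_J = 4 - 8q_J = 0, so q_J = 1/2.

0.50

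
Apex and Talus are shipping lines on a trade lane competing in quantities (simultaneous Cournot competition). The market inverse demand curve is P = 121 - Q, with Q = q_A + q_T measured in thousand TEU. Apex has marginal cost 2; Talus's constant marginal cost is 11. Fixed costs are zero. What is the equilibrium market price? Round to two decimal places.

44.67

Apex's profit: π_A = (121 - Q)q_A - (2q_A). Setting ∂π_A/∂q_A = 0: 119 - 2q_A - (q_T) = 0.
Talus's profit: π_T = (121 - Q)q_T - (11q_T). Setting ∂π_T/∂q_T = 0: 110 - 2q_T - (q_A) = 0.
So q_A = (119 - q_T)/2 and q_T = (110 - q_A)/2.
Substituting one into the other gives q_A = 128/3 and q_T = 101/3.
Total output Q = 229/3, so price P = 121 - 229/3 = 134/3.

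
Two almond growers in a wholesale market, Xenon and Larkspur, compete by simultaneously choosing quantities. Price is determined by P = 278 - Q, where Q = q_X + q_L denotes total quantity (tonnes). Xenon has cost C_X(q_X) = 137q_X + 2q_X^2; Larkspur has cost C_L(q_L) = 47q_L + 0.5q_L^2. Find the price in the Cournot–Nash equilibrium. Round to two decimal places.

193.47

Xenon's profit: π_X = (278 - Q)q_X - (137q_X + 2q_X²). Setting ∂π_X/∂q_X = 0: 141 - 6q_X - (q_L) = 0.
Larkspur's profit: π_L = (278 - Q)q_L - (47q_L + (1/2)q_L²). Setting ∂π_L/∂q_L = 0: 231 - 3q_L - (q_X) = 0.
Rearranging gives the reaction functions q_X = (141 - q_L)/6 and q_L = (231 - q_X)/3.
Solving the pair: q_X = 192/17, q_L = 1245/17.
Total output Q = 1437/17, so price P = 278 - 1437/17 = 193.4706.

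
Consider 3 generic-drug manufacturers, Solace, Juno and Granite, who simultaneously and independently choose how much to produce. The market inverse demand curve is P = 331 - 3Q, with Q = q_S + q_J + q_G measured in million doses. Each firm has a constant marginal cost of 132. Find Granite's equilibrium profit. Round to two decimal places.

825.02

Each firm earns π_i = (331 - 3Q)q_i - 132q_i.
Setting ∂π_i/∂q_i = 0 with rivals' quantities fixed: 199 - 6q_i - 3·Σ_{j≠i} q_j = 0.
With identical firms every q_j equals q_i, so Σ_{j≠i} q_j = 2q_i and 199 = 12q_i, giving q_i = 199/12.
Price P = 331 - 3·(199/4) = 727/4.
Granite's profit: (727/4 - 132)·(199/12) = 825.0208.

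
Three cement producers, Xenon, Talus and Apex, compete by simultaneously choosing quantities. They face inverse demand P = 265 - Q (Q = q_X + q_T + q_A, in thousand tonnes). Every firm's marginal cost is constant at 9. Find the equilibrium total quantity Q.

A representative firm's profit is π_i = q_i(265 - Q) - 9q_i.
First-order condition (treating rivals' output as given): 256 - 2q_i - Σ_{j≠i} q_j = 0.
With identical firms every q_j equals q_i, so Σ_{j≠i} q_j = 2q_i and 256 = 4q_i, giving q_i = 64.
Total output Q = 64 + 64 + 64 = 192.

192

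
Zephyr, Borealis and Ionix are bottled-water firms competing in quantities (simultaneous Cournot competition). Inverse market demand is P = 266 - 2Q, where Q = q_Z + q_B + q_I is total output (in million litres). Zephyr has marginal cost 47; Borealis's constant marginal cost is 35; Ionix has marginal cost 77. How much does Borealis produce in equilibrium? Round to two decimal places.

35.63

Zephyr's profit: π_Z = (266 - 2Q)q_Z - (47q_Z). Setting ∂π_Z/∂q_Z = 0: 219 - 4q_Z - 2(q_B + q_I) = 0.
Borealis's profit: π_B = (266 - 2Q)q_B - (35q_B). Setting ∂π_B/∂q_B = 0: 231 - 4q_B - 2(q_Z + q_I) = 0.
Ionix's first-order condition: 189 - 4q_I - 2(q_Z + q_B) = 0.
Adding the 3 first-order conditions: 639 − 8Q = 0, so Q = 639/8.
Back-substituting: q_Z = (219 − 639/4)/2 = 237/8, q_B = (231 − 639/4)/2 = 285/8, q_I = (189 − 639/4)/2 = 117/8.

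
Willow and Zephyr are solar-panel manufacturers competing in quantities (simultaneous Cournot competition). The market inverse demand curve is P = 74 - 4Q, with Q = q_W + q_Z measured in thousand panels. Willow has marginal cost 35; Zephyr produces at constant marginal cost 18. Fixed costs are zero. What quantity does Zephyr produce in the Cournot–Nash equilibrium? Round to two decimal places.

6.08

Willow's profit: π_W = (74 - 4Q)q_W - (35q_W). Setting ∂π_W/∂q_W = 0: 39 - 8q_W - 4(q_Z) = 0.
Zephyr's profit: π_Z = (74 - 4Q)q_Z - (18q_Z). Setting ∂π_Z/∂q_Z = 0: 56 - 8q_Z - 4(q_W) = 0.
So q_W = (39 - 4q_Z)/8 and q_Z = (56 - 4q_W)/8.
Solving the pair: q_W = 11/6, q_Z = 73/12.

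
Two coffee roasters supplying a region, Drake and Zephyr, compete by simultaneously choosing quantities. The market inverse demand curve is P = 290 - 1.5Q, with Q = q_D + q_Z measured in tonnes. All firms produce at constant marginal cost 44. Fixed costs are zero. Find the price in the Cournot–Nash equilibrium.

126

A representative firm's profit is π_i = q_i(290 - 1.5Q) - 44q_i.
Setting ∂π_i/∂q_i = 0 with rivals' quantities fixed: 246 - 3q_i - (3/2)q_j = 0.
By symmetry each firm produces the same amount; substituting q_j = q_i yields q_i = 246/(9/2) = 164/3.
Total output Q = 328/3, so price P = 290 - (3/2)·(328/3) = 126.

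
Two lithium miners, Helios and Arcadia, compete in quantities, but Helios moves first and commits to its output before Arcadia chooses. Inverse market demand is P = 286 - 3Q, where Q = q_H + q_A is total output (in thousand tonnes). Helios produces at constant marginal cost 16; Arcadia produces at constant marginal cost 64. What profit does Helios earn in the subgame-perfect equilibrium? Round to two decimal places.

Solve by backward induction. Given q_H, the follower Arcadia maximises π_A = (286 - 3q_H - 3q_A)q_A - 64q_A.
Setting the follower's marginal profit to zero, 222 - 3q_H - 6q_A = 0, i.e. q_A = (222 - 3q_H)/6.
The leader anticipates this reaction. Substituting into P = 286 - 3Q gives P = 175 - (3/2)q_H, so π_H = (175 - (3/2)q_H)q_H - 16q_H.
Leader FOC: 159 - 3q_H = 0, so q_H = 53.
Then q_A = (222 - 3·53)/6 = 21/2.
Price P = 286 - 3·(127/2) = 191/2.
Helios's profit: (191/2 - 16)·53 = 4213.5000.

4213.50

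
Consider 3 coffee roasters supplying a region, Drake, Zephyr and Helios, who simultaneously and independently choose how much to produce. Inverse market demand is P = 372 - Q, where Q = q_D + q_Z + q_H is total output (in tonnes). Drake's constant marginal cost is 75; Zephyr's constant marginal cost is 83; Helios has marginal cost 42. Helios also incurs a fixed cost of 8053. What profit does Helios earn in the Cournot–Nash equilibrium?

2148

Drake's profit: π_D = (372 - Q)q_D - (75q_D). Setting ∂π_D/∂q_D = 0: 297 - 2q_D - (q_Z + q_H) = 0.
Zephyr's profit: π_Z = (372 - Q)q_Z - (83q_Z). Setting ∂π_Z/∂q_Z = 0: 289 - 2q_Z - (q_D + q_H) = 0.
Helios's profit: π_H = (372 - Q)q_H - (42q_H). Setting ∂π_H/∂q_H = 0: 330 - 2q_H - (q_D + q_Z) = 0.
Summing all 3 equations gives 916 − 4Q = 0, hence Q = 229.
Back-substituting: q_D = (297 − 229) = 68, q_Z = (289 − 229) = 60, q_H = (330 − 229) = 101.
Price P = 372 - 229 = 143.
Helios's profit: (143 - 42)·101 - 8053 = 2148.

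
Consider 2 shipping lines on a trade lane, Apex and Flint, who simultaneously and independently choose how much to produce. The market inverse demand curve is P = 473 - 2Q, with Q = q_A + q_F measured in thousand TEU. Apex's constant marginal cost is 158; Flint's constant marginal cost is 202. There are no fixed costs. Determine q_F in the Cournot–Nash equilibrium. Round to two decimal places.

Apex's profit: π_A = (473 - 2Q)q_A - (158q_A). Setting ∂π_A/∂q_A = 0: 315 - 4q_A - 2(q_F) = 0.
Flint's profit: π_F = (473 - 2Q)q_F - (202q_F). Setting ∂π_F/∂q_F = 0: 271 - 4q_F - 2(q_A) = 0.
So q_A = (315 - 2q_F)/4 and q_F = (271 - 2q_A)/4.
Solving the pair: q_A = 359/6, q_F = 227/6.

37.83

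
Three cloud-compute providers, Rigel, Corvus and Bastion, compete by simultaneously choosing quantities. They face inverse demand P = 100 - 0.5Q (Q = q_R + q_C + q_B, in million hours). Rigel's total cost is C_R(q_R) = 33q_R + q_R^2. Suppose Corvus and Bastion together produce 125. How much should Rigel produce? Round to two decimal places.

With rivals' combined output fixed at 125, Rigel's profit is π_R = (100 - (1/2)·125 - (1/2)q_R)q_R - (33q_R + q_R²) = (75/2 - (1/2)q_R)q_R - (33q_R + q_R²).
∂π_R/∂q_R = 9/2 - 3q_R = 0, so q_R = 3/2.

1.50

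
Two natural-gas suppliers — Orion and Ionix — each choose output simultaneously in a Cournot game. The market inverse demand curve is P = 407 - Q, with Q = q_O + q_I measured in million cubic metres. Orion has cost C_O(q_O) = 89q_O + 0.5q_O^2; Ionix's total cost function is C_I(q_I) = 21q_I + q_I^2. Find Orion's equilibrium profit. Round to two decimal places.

Orion's profit: π_O = (407 - Q)q_O - (89q_O + (1/2)q_O²). Setting ∂π_O/∂q_O = 0: 318 - 3q_O - (q_I) = 0.
Ionix's profit: π_I = (407 - Q)q_I - (21q_I + q_I²). Setting ∂π_I/∂q_I = 0: 386 - 4q_I - (q_O) = 0.
Best responses: q_O = (318 - q_I)/3, q_I = (386 - q_O)/4.
Solving the pair: q_O = 886/11, q_I = 840/11.
Price P = 407 - 1726/11 = 250.0909.
Orion's profit: 250.0909·(886/11) - 89·(886/11) - (1/2)(886/11)² = 9731.3554.

9731.36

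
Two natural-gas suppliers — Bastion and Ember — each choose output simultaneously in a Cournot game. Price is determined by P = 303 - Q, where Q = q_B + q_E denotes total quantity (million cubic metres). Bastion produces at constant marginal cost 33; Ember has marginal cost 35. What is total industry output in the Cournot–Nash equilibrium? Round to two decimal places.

179.33

Bastion's profit: π_B = (303 - Q)q_B - (33q_B). Setting ∂π_B/∂q_B = 0: 270 - 2q_B - (q_E) = 0.
Ember's profit: π_E = (303 - Q)q_E - (35q_E). Setting ∂π_E/∂q_E = 0: 268 - 2q_E - (q_B) = 0.
So q_B = (270 - q_E)/2 and q_E = (268 - q_B)/2.
Solving the pair: q_B = 272/3, q_E = 266/3.
Total output Q = 272/3 + 266/3 = 538/3.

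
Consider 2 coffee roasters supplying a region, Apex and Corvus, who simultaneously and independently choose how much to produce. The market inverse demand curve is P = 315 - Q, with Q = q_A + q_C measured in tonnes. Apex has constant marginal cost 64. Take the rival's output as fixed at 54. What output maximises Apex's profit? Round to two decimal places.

98.50

With the rival's output fixed at 54, Apex's profit is π_A = (315 - 54 - q_A)q_A - (64q_A) = (261 - q_A)q_A - (64q_A).
∂π_A/∂q_A = 197 - 2q_A = 0, so q_A = 197/2.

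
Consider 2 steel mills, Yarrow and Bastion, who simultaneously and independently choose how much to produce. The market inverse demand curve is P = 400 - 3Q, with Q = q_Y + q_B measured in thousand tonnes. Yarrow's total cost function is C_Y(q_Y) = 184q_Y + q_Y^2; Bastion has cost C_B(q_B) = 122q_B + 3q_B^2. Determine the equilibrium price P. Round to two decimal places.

285.03

Yarrow's profit: π_Y = (400 - 3Q)q_Y - (184q_Y + q_Y²). Setting ∂π_Y/∂q_Y = 0: 216 - 8q_Y - 3(q_B) = 0.
Bastion's profit: π_B = (400 - 3Q)q_B - (122q_B + 3q_B²). Setting ∂π_B/∂q_B = 0: 278 - 12q_B - 3(q_Y) = 0.
So q_Y = (216 - 3q_B)/8 and q_B = (278 - 3q_Y)/12.
Solving the pair: q_Y = 586/29, q_B = 1576/87.
Total output Q = 38.3218, so price P = 400 - 3·38.3218 = 285.0345.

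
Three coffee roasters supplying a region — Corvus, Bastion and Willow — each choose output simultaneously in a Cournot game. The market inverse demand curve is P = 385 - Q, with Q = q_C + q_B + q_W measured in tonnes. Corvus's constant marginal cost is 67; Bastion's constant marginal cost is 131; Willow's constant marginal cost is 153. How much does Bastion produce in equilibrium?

Corvus's profit: π_C = (385 - Q)q_C - (67q_C). Setting ∂π_C/∂q_C = 0: 318 - 2q_C - (q_B + q_W) = 0.
Bastion's profit: π_B = (385 - Q)q_B - (131q_B). Setting ∂π_B/∂q_B = 0: 254 - 2q_B - (q_C + q_W) = 0.
Willow's profit: π_W = (385 - Q)q_W - (153q_W). Setting ∂π_W/∂q_W = 0: 232 - 2q_W - (q_C + q_B) = 0.
Adding the 3 conditions: 804 − 2Q − 2Q = 0, i.e. Q = 201.
Back-substituting: q_C = (318 − 201) = 117, q_B = (254 − 201) = 53, q_W = (232 − 201) = 31.

53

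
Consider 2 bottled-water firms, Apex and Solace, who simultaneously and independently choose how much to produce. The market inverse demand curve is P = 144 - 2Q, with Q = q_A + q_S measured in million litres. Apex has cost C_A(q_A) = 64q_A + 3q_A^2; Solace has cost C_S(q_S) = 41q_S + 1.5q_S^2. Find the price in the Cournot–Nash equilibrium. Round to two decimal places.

106.91

Apex's profit: π_A = (144 - 2Q)q_A - (64q_A + 3q_A²). Setting ∂π_A/∂q_A = 0: 80 - 10q_A - 2(q_S) = 0.
Solace's first-order condition: 103 - 7q_S - 2(q_A) = 0.
Rearranging gives the reaction functions q_A = (80 - 2q_S)/10 and q_S = (103 - 2q_A)/7.
Solving the pair: q_A = 59/11, q_S = 145/11.
Total output Q = 204/11, so price P = 144 - 2·(204/11) = 1176/11.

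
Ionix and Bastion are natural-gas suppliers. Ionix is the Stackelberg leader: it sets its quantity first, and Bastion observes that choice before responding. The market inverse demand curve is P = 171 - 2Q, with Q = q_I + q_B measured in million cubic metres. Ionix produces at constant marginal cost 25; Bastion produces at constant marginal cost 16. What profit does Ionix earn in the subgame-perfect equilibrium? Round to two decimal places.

1173.06

The follower Bastion best-responds to any q_I: π_B = (171 - 2Q)q_B - 16q_B.
∂π_B/∂q_B = 155 - 2q_I - 4q_B = 0 gives the reaction function q_B = (155 - 2q_I)/4.
The leader anticipates this reaction. Substituting into P = 171 - 2Q gives P = 187/2 - q_I, so π_I = (187/2 - q_I)q_I - 25q_I.
The leader's first-order condition 137/2 - 2q_I = 0 yields q_I = 137/4.
Then q_B = (155 - 2·(137/4))/4 = 173/8.
Price P = 171 - 2·(447/8) = 237/4.
Ionix's profit: (237/4 - 25)·(137/4) = 1173.0625.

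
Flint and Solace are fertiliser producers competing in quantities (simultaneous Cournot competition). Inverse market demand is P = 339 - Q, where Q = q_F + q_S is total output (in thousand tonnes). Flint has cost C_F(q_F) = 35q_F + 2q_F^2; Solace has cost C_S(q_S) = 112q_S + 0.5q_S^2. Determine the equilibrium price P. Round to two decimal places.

Flint's profit: π_F = (339 - Q)q_F - (35q_F + 2q_F²). Setting ∂π_F/∂q_F = 0: 304 - 6q_F - (q_S) = 0.
Solace's profit: π_S = (339 - Q)q_S - (112q_S + (1/2)q_S²). Setting ∂π_S/∂q_S = 0: 227 - 3q_S - (q_F) = 0.
Rearranging gives the reaction functions q_F = (304 - q_S)/6 and q_S = (227 - q_F)/3.
Solving the pair: q_F = 685/17, q_S = 1058/17.
Total output Q = 1743/17, so price P = 339 - 1743/17 = 236.4706.

236.47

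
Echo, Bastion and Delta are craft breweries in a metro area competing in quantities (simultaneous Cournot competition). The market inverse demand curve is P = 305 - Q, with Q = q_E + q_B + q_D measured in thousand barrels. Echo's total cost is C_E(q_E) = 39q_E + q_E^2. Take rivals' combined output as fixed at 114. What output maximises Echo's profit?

With rivals' combined output fixed at 114, Echo's profit is π_E = (305 - 114 - q_E)q_E - (39q_E + q_E²) = (191 - q_E)q_E - (39q_E + q_E²).
∂π_E/∂q_E = 152 - 4q_E = 0, so q_E = 38.

38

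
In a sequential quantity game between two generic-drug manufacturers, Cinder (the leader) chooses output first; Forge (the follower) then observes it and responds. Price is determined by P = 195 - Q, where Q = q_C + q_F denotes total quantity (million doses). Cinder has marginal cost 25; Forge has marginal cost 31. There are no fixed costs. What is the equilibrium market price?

The follower Forge best-responds to any q_C: π_F = (195 - Q)q_F - 31q_F.
Follower FOC: 164 - q_C - 2q_F = 0, so q_F(q_C) = (164 - q_C)/2.
The leader anticipates this reaction. Substituting into P = 195 - Q gives P = 113 - (1/2)q_C, so π_C = (113 - (1/2)q_C)q_C - 25q_C.
Leader FOC: 88 - q_C = 0, so q_C = 88.
Then q_F = (164 - 88)/2 = 38.
Total output Q = 126, so price P = 195 - 126 = 69.

69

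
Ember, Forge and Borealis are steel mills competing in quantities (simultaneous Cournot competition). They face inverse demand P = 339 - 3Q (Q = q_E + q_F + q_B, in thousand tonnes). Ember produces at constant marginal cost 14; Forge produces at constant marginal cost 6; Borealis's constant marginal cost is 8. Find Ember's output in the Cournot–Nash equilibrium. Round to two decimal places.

Ember's profit: π_E = (339 - 3Q)q_E - (14q_E). Setting ∂π_E/∂q_E = 0: 325 - 6q_E - 3(q_F + q_B) = 0.
Forge's profit: π_F = (339 - 3Q)q_F - (6q_F). Setting ∂π_F/∂q_F = 0: 333 - 6q_F - 3(q_E + q_B) = 0.
Borealis's profit: π_B = (339 - 3Q)q_B - (8q_B). Setting ∂π_B/∂q_B = 0: 331 - 6q_B - 3(q_E + q_F) = 0.
Adding the 3 first-order conditions: 989 − 12Q = 0, so Q = 989/12.
Back-substituting: q_E = (325 − 989/4)/3 = 311/12, q_F = (333 − 989/4)/3 = 343/12, q_B = (331 − 989/4)/3 = 335/12.

25.92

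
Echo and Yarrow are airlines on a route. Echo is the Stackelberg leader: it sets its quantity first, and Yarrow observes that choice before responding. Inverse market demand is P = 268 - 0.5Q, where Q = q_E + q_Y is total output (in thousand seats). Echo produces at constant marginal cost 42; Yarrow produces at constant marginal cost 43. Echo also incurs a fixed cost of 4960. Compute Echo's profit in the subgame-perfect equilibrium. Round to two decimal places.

The follower Yarrow best-responds to any q_E: π_Y = (268 - 0.5Q)q_Y - 43q_Y.
∂π_Y/∂q_Y = 225 - (1/2)q_E - q_Y = 0 gives the reaction function q_Y = (225 - (1/2)q_E).
Echo substitutes q_Y(q_E) into its own profit: π_E = q_E(268 - (1/2)q_E - (225 - (1/2)q_E)/2) - 42q_E = (311/2 - (1/4)q_E)q_E - 42q_E.
Leader FOC: 227/2 - (1/2)q_E = 0, so q_E = 227.
Then q_Y = (225 - (1/2)·227) = 223/2.
Price P = 268 - (1/2)·(677/2) = 395/4.
Echo's profit: (395/4 - 42)·227 - 4960 = 7922.2500.

7922.25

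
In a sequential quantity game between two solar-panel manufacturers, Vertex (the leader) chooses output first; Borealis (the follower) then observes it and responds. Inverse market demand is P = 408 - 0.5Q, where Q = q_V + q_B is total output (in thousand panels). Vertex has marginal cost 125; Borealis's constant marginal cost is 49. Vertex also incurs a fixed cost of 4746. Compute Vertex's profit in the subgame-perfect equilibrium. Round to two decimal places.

Solve by backward induction. Given q_V, the follower Borealis maximises π_B = (408 - (1/2)q_V - (1/2)q_B)q_B - 49q_B.
∂π_B/∂q_B = 359 - (1/2)q_V - q_B = 0 gives the reaction function q_B = (359 - (1/2)q_V).
The leader anticipates this reaction. Substituting into P = 408 - 0.5Q gives P = 457/2 - (1/4)q_V, so π_V = (457/2 - (1/4)q_V)q_V - 125q_V.
Maximising: ∂π_V/∂q_V = 207/2 - (1/2)q_V = 0, giving q_V = 207.
Then q_B = (359 - (1/2)·207) = 511/2.
Price P = 408 - (1/2)·(925/2) = 707/4.
Vertex's profit: (707/4 - 125)·207 - 4746 = 5966.2500.

5966.25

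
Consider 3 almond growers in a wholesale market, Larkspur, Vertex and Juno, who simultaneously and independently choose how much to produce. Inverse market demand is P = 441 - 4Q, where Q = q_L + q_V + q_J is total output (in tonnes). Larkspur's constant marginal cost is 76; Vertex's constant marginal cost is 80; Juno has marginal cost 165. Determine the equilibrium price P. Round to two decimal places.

190.50

Larkspur's profit: π_L = (441 - 4Q)q_L - (76q_L). Setting ∂π_L/∂q_L = 0: 365 - 8q_L - 4(q_V + q_J) = 0.
Vertex's profit: π_V = (441 - 4Q)q_V - (80q_V). Setting ∂π_V/∂q_V = 0: 361 - 8q_V - 4(q_L + q_J) = 0.
Juno's first-order condition: 276 - 8q_J - 4(q_L + q_V) = 0.
Adding the 3 conditions: 1002 − 8Q − 8Q = 0, i.e. Q = 501/8.
Back-substituting: q_L = (365 − 501/2)/4 = 229/8, q_V = (361 − 501/2)/4 = 221/8, q_J = (276 − 501/2)/4 = 51/8.
Total output Q = 501/8, so price P = 441 - 4·(501/8) = 381/2.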